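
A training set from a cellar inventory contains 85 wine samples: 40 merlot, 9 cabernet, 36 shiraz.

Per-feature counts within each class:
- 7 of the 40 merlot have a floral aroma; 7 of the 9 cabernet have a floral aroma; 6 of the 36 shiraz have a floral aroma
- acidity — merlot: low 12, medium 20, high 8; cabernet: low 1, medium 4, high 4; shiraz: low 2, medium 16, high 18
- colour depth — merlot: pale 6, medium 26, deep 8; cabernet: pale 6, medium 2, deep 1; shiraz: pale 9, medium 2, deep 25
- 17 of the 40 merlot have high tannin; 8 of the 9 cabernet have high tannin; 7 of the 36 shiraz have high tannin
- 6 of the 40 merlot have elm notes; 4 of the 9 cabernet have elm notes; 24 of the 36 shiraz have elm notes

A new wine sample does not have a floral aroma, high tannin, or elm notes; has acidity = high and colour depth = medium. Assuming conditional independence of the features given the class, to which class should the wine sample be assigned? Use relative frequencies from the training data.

merlot

merlot: (40/85) × (33/40) × (8/40) × (26/40) × (23/40) × (34/40) = 0.0246675
cabernet: (9/85) × (2/9) × (4/9) × (2/9) × (1/9) × (5/9) ≈ 0.00014345
shiraz: (36/85) × (30/36) × (18/36) × (2/36) × (29/36) × (12/36) ≈ 0.00263253
Highest score → merlot.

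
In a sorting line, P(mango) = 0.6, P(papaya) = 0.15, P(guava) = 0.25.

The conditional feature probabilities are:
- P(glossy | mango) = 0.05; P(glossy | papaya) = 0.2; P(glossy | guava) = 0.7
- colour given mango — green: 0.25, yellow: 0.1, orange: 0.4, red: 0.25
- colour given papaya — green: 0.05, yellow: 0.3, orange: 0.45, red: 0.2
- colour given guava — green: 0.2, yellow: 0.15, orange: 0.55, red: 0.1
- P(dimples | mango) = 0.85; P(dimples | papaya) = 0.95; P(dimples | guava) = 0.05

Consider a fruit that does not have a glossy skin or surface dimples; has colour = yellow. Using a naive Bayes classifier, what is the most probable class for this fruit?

guava

mango: 0.6 × (1−0.05) × 0.1 × (1−0.85) = 0.00855
papaya: 0.15 × (1−0.2) × 0.3 × (1−0.95) = 0.0018
guava: 0.25 × (1−0.7) × 0.15 × (1−0.05) = 0.0106875
Highest score → guava.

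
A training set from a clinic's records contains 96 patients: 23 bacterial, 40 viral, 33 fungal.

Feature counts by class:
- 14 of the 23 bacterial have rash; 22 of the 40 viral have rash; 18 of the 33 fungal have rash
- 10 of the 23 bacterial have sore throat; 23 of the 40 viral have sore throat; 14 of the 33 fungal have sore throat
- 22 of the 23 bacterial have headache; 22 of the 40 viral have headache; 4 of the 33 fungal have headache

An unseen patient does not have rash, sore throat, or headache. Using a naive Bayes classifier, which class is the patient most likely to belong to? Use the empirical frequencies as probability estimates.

bacterial: (23/96) × (9/23) × (13/23) × (1/23) ≈ 0.00230388
viral: (40/96) × (18/40) × (17/40) × (18/40) = 0.035859375
fungal: (33/96) × (15/33) × (19/33) × (29/33) ≈ 0.0790576
Highest score → fungal.

fungal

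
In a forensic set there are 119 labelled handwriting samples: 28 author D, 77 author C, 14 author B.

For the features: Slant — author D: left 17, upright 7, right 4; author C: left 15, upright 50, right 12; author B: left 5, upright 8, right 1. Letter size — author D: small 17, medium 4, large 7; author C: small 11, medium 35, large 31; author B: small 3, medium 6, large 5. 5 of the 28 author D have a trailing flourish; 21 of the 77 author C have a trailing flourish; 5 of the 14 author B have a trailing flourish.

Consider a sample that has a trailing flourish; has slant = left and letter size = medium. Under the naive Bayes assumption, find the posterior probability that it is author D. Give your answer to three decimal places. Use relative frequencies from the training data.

0.142

author D: (28/119) × (17/28) × (4/28) × (5/28) ≈ 0.00364431
author C: (77/119) × (15/77) × (35/77) × (21/77) ≈ 0.0156261
author B: (14/119) × (5/14) × (6/14) × (5/14) ≈ 0.00643114
P(author D | x) = 0.00364431 / 0.02570155 ≈ 0.142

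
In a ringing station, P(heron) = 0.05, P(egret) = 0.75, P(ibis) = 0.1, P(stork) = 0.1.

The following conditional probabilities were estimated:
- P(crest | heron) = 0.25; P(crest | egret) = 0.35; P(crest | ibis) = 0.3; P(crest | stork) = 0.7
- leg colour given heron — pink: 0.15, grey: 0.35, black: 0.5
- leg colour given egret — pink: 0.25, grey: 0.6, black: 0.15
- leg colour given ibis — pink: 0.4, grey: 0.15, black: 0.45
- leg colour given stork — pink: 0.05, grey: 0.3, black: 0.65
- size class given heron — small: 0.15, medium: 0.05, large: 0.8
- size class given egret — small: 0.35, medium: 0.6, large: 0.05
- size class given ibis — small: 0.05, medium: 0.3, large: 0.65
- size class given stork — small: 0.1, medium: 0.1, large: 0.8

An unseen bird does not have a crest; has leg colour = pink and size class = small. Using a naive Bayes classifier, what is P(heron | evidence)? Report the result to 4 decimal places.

heron: 0.05 × (1−0.25) × 0.15 × 0.15 = 0.00084375
egret: 0.75 × (1−0.35) × 0.25 × 0.35 = 0.04265625
ibis: 0.1 × (1−0.3) × 0.4 × 0.05 = 0.0014
stork: 0.1 × (1−0.7) × 0.05 × 0.1 = 0.00015
P(heron | x) = 0.00084375 / 0.04505 ≈ 0.0187

0.0187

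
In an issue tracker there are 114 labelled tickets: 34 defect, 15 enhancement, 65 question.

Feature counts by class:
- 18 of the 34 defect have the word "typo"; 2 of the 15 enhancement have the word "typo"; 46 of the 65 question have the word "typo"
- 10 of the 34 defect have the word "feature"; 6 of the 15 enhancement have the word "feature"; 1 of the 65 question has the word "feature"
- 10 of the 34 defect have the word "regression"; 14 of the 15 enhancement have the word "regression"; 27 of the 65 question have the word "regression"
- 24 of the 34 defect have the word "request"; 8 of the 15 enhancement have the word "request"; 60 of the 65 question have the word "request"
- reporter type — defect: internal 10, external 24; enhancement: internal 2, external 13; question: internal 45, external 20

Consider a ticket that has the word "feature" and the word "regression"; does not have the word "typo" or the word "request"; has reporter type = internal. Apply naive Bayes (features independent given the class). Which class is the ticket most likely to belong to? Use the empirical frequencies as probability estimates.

enhancement

defect: (34/114) × (16/34) × (10/34) × (10/34) × (10/34) × (10/34) ≈ 0.00105027
enhancement: (15/114) × (13/15) × (6/15) × (14/15) × (7/15) × (2/15) ≈ 0.00264899
question: (65/114) × (19/65) × (1/65) × (27/65) × (5/65) × (45/65) ≈ 0.0000567207
Highest score → enhancement.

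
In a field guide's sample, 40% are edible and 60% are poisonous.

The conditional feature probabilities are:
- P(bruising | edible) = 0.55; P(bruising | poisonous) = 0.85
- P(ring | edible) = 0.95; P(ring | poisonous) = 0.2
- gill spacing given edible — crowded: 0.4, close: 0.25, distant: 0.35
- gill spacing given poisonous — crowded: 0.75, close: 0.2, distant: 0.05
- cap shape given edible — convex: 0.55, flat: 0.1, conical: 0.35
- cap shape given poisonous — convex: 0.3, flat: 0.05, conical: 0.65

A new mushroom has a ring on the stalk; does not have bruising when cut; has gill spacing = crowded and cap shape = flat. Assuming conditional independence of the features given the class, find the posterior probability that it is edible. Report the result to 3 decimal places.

edible: 0.4 × (1−0.55) × 0.95 × 0.4 × 0.1 = 0.00684
poisonous: 0.6 × (1−0.85) × 0.2 × 0.75 × 0.05 = 0.000675
P(edible | x) = 0.00684 / 0.007515 ≈ 0.910

0.910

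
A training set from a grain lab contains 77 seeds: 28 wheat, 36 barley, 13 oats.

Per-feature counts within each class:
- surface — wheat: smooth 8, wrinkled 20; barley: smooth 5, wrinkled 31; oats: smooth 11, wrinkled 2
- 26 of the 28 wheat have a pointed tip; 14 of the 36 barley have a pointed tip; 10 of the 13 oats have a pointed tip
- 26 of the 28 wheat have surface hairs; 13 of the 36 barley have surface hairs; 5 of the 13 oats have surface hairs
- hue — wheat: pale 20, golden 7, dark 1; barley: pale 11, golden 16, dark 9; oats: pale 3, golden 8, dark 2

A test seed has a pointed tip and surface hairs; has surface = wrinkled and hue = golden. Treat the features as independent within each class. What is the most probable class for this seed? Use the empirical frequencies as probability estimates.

wheat: (28/77) × (20/28) × (26/28) × (26/28) × (7/28) ≈ 0.0559899
barley: (36/77) × (31/36) × (14/36) × (13/36) × (16/36) ≈ 0.0251278
oats: (13/77) × (2/13) × (10/13) × (5/13) × (8/13) ≈ 0.004729
Highest score → wheat.

wheat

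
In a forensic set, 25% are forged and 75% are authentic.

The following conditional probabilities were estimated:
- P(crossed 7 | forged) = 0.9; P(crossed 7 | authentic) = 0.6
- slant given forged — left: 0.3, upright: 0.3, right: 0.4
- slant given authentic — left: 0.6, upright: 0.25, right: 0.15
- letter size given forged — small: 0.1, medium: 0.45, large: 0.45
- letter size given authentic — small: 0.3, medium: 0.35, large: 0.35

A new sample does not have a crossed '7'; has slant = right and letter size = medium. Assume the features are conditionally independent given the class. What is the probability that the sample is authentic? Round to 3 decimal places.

forged: 0.25 × (1−0.9) × 0.4 × 0.45 = 0.0045
authentic: 0.75 × (1−0.6) × 0.15 × 0.35 = 0.01575
P(authentic | x) = 0.01575 / 0.02025 ≈ 0.778

0.778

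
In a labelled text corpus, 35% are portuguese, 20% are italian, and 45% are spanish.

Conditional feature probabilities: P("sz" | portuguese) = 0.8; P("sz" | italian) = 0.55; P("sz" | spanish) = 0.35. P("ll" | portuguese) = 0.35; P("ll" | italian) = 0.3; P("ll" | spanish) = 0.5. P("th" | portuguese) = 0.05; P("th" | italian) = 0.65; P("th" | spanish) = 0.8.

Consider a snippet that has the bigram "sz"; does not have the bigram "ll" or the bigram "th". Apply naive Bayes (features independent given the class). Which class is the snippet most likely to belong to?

portuguese: 0.35 × 0.8 × (1−0.35) × (1−0.05) = 0.1729
italian: 0.2 × 0.55 × (1−0.3) × (1−0.65) = 0.02695
spanish: 0.45 × 0.35 × (1−0.5) × (1−0.8) = 0.01575
Highest score → portuguese.

portuguese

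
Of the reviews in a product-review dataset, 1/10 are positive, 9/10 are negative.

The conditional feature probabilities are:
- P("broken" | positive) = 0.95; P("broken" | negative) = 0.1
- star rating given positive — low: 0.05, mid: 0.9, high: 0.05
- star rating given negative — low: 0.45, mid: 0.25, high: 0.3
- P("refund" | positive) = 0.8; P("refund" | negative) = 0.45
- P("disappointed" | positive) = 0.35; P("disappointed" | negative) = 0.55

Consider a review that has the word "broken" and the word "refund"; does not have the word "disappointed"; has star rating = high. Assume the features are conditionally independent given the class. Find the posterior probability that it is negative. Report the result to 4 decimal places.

0.6888

positive: 0.1 × 0.95 × 0.05 × 0.8 × (1−0.35) = 0.00247
negative: 0.9 × 0.1 × 0.3 × 0.45 × (1−0.55) = 0.0054675
P(negative | x) = 0.0054675 / 0.0079375 ≈ 0.6888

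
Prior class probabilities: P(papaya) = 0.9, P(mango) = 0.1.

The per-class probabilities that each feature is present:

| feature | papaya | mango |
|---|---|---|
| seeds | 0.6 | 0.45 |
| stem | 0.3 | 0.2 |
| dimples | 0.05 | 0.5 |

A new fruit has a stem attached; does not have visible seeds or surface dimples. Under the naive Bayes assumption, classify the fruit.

papaya

papaya: 0.9 × (1−0.6) × 0.3 × (1−0.05) = 0.1026
mango: 0.1 × (1−0.45) × 0.2 × (1−0.5) = 0.0055
Highest score → papaya.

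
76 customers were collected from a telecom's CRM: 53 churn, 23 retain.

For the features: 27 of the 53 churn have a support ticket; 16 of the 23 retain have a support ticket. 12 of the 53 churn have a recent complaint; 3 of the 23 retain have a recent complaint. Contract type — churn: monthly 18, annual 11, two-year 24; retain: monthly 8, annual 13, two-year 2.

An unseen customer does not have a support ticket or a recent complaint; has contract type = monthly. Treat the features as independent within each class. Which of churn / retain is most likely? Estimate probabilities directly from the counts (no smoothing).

churn: (53/76) × (26/53) × (41/53) × (18/53) ≈ 0.0898803
retain: (23/76) × (7/23) × (20/23) × (8/23) ≈ 0.0278579
Highest score → churn.

churn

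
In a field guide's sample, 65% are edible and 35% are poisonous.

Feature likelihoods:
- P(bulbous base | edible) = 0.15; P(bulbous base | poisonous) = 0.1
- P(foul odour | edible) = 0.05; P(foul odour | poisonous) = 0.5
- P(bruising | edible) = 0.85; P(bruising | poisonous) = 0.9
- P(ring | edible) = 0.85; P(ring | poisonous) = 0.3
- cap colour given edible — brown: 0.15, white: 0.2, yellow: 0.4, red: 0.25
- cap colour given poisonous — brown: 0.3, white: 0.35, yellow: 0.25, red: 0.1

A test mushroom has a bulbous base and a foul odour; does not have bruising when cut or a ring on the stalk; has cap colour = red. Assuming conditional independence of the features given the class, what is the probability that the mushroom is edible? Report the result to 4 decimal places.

0.1829

edible: 0.65 × 0.15 × 0.05 × (1−0.85) × (1−0.85) × 0.25 = 0.000027421875
poisonous: 0.35 × 0.1 × 0.5 × (1−0.9) × (1−0.3) × 0.1 = 0.0001225
P(edible | x) = 0.000027421875 / 0.000149921875 ≈ 0.1829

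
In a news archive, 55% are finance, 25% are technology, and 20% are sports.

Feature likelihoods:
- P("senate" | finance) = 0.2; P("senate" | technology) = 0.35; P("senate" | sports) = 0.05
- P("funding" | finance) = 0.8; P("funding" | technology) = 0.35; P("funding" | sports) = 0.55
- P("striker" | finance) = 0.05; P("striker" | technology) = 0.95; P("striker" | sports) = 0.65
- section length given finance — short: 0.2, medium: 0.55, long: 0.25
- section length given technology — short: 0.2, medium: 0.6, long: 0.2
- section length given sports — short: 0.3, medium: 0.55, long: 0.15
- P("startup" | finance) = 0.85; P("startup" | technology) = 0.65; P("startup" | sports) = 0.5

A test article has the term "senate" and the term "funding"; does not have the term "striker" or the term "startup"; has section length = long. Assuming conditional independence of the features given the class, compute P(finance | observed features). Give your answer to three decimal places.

finance: 0.55 × 0.2 × 0.8 × (1−0.05) × 0.25 × (1−0.85) = 0.003135
technology: 0.25 × 0.35 × 0.35 × (1−0.95) × 0.2 × (1−0.65) = 0.0001071875
sports: 0.2 × 0.05 × 0.55 × (1−0.65) × 0.15 × (1−0.5) = 0.000144375
P(finance | x) = 0.003135 / 0.0033865625 ≈ 0.926

0.926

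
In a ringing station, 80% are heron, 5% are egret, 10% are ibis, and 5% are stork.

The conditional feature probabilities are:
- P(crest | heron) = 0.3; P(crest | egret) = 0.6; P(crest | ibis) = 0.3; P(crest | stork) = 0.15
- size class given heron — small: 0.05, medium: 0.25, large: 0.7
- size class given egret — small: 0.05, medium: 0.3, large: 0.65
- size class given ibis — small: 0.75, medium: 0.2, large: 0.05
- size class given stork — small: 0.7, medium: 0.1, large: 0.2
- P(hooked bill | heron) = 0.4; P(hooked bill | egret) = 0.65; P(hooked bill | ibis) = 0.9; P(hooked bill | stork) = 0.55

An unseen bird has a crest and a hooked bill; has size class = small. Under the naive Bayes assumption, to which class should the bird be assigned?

ibis

heron: 0.8 × 0.3 × 0.05 × 0.4 = 0.0048
egret: 0.05 × 0.6 × 0.05 × 0.65 = 0.000975
ibis: 0.1 × 0.3 × 0.75 × 0.9 = 0.02025
stork: 0.05 × 0.15 × 0.7 × 0.55 = 0.0028875
Highest score → ibis.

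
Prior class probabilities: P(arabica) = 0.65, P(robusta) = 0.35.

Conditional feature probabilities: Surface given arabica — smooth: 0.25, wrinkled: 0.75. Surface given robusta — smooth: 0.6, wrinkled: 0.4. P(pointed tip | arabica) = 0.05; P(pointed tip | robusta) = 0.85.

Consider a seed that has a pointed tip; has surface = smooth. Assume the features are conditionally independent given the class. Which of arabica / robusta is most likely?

robusta

arabica: 0.65 × 0.25 × 0.05 = 0.008125
robusta: 0.35 × 0.6 × 0.85 = 0.1785
Highest score → robusta.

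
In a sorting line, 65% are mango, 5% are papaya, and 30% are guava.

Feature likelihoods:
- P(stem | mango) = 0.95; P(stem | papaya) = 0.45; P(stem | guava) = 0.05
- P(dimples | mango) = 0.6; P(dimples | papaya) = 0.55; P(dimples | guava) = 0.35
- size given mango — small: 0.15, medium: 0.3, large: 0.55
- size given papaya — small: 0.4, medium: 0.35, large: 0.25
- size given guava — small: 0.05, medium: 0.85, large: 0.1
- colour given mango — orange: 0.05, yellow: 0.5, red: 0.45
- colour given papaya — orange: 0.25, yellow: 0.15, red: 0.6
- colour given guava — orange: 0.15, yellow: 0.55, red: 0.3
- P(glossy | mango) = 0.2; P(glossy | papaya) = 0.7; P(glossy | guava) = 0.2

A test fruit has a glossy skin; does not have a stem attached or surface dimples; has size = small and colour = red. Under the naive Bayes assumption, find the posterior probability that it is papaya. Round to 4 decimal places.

0.7398

mango: 0.65 × (1−0.95) × (1−0.6) × 0.15 × 0.45 × 0.2 = 0.0001755
papaya: 0.05 × (1−0.45) × (1−0.55) × 0.4 × 0.6 × 0.7 = 0.002079
guava: 0.3 × (1−0.05) × (1−0.35) × 0.05 × 0.3 × 0.2 = 0.00055575
P(papaya | x) = 0.002079 / 0.00281025 ≈ 0.7398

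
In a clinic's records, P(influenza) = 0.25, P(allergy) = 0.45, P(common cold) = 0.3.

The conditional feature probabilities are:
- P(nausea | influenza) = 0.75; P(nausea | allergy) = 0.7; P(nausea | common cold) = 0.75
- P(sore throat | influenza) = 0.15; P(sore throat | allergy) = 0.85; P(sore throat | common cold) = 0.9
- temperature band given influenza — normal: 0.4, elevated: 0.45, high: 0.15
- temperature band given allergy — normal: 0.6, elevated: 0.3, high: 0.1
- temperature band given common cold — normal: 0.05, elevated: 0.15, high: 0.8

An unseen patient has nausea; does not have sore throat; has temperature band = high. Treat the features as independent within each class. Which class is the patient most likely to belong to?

influenza

influenza: 0.25 × 0.75 × (1−0.15) × 0.15 = 0.02390625
allergy: 0.45 × 0.7 × (1−0.85) × 0.1 = 0.004725
common cold: 0.3 × 0.75 × (1−0.9) × 0.8 = 0.018
Highest score → influenza.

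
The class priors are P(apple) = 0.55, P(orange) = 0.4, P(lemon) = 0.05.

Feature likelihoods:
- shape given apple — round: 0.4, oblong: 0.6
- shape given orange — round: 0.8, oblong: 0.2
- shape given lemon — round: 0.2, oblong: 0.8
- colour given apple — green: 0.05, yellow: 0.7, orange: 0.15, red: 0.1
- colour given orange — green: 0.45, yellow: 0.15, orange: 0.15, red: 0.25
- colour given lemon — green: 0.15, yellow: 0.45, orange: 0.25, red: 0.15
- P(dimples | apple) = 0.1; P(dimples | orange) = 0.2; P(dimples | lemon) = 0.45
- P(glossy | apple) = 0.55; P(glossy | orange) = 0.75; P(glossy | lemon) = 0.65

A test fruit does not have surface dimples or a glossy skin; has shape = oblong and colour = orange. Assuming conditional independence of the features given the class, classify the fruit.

apple: 0.55 × 0.6 × 0.15 × (1−0.1) × (1−0.55) = 0.0200475
orange: 0.4 × 0.2 × 0.15 × (1−0.2) × (1−0.75) = 0.0024
lemon: 0.05 × 0.8 × 0.25 × (1−0.45) × (1−0.65) = 0.001925
Highest score → apple.

apple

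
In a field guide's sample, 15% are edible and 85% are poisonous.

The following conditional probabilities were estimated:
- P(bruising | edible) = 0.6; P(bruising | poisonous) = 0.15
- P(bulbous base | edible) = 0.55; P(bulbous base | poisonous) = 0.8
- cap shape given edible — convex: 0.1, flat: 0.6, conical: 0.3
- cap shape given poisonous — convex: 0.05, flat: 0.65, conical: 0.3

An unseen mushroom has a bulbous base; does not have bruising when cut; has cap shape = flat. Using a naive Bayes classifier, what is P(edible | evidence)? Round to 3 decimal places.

0.050

edible: 0.15 × (1−0.6) × 0.55 × 0.6 = 0.0198
poisonous: 0.85 × (1−0.15) × 0.8 × 0.65 = 0.3757
P(edible | x) = 0.0198 / 0.3955 ≈ 0.050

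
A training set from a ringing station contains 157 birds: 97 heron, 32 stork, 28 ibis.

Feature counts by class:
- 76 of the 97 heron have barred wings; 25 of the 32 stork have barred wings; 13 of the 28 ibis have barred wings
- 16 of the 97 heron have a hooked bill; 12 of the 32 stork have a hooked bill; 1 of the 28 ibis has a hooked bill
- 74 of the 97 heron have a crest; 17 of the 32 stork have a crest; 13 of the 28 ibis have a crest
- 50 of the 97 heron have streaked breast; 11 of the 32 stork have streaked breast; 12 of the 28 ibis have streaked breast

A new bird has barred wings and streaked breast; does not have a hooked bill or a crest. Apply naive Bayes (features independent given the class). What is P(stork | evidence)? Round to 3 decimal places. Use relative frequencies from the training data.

heron: (97/157) × (76/97) × (81/97) × (23/97) × (50/97) ≈ 0.0494062
stork: (32/157) × (25/32) × (20/32) × (15/32) × (11/32) ≈ 0.0160363
ibis: (28/157) × (13/28) × (27/28) × (15/28) × (12/28) ≈ 0.0183318
P(stork | x) = 0.0160363 / 0.0837743 ≈ 0.191

0.191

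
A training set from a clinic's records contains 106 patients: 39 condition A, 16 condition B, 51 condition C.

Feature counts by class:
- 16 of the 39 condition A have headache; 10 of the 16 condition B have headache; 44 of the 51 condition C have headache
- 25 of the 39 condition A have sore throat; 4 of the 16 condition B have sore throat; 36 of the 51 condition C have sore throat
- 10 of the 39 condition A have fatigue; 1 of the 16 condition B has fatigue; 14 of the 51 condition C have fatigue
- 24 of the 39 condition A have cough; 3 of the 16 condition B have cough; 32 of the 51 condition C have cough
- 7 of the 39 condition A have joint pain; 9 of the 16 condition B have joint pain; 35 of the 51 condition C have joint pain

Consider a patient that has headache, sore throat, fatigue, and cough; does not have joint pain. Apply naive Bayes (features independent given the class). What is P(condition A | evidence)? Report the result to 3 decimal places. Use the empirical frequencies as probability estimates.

condition A: (39/106) × (16/39) × (25/39) × (10/39) × (24/39) × (32/39) ≈ 0.0125273
condition B: (16/106) × (10/16) × (4/16) × (1/16) × (3/16) × (7/16) ≈ 0.000120919
condition C: (51/106) × (44/51) × (36/51) × (14/51) × (32/51) × (16/51) ≈ 0.0158331
P(condition A | x) = 0.0125273 / 0.028481319 ≈ 0.440

0.440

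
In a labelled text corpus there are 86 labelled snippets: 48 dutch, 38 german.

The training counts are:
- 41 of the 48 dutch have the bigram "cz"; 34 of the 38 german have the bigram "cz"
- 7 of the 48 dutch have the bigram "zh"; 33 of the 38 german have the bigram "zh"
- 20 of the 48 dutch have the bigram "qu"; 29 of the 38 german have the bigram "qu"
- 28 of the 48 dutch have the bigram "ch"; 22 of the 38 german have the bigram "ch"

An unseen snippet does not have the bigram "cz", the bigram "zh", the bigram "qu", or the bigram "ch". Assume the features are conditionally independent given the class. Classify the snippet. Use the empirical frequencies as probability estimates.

dutch

dutch: (48/86) × (7/48) × (41/48) × (28/48) × (20/48) ≈ 0.0168985
german: (38/86) × (4/38) × (5/38) × (9/38) × (16/38) ≈ 0.0006103
Highest score → dutch.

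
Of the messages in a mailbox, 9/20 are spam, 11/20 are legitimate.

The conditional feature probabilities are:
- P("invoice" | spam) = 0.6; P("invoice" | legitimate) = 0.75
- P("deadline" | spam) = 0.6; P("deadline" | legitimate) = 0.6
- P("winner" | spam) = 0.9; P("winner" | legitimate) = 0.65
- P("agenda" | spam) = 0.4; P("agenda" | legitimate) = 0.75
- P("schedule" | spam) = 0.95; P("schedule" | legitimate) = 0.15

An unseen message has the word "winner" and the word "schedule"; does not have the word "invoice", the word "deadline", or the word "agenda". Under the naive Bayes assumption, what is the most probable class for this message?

spam

spam: 0.45 × (1−0.6) × (1−0.6) × 0.9 × (1−0.4) × 0.95 = 0.036936
legitimate: 0.55 × (1−0.75) × (1−0.6) × 0.65 × (1−0.75) × 0.15 = 0.001340625
Highest score → spam.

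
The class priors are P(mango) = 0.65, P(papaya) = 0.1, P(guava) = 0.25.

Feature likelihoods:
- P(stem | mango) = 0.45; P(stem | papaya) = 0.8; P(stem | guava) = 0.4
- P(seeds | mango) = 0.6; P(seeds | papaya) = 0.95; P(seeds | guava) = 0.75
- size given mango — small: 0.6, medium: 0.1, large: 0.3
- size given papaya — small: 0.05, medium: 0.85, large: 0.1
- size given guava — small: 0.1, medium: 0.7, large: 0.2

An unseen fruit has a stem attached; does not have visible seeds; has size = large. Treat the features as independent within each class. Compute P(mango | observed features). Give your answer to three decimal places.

0.867

mango: 0.65 × 0.45 × (1−0.6) × 0.3 = 0.0351
papaya: 0.1 × 0.8 × (1−0.95) × 0.1 = 0.0004
guava: 0.25 × 0.4 × (1−0.75) × 0.2 = 0.005
P(mango | x) = 0.0351 / 0.0405 ≈ 0.867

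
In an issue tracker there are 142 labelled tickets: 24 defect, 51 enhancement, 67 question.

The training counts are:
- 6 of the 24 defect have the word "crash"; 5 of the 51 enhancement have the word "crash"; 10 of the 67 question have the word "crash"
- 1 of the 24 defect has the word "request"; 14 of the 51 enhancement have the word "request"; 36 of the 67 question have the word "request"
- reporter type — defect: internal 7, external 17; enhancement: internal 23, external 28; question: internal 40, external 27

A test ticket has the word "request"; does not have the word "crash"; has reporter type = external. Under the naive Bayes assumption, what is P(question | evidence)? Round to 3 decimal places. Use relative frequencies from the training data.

0.623

defect: (24/142) × (18/24) × (1/24) × (17/24) ≈ 0.0037412
enhancement: (51/142) × (46/51) × (14/51) × (28/51) ≈ 0.048822
question: (67/142) × (57/67) × (36/67) × (27/67) ≈ 0.0869167
P(question | x) = 0.0869167 / 0.1394799 ≈ 0.623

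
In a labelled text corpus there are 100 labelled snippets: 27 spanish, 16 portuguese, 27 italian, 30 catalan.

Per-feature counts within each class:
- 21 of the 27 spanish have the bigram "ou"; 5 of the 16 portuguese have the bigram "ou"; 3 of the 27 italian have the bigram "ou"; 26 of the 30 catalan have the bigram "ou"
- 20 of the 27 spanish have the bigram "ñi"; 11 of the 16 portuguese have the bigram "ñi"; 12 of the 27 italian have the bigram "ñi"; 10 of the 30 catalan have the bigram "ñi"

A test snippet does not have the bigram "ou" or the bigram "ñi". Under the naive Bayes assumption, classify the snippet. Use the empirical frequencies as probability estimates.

italian

spanish: (27/100) × (6/27) × (7/27) ≈ 0.0155556
portuguese: (16/100) × (11/16) × (5/16) = 0.034375
italian: (27/100) × (24/27) × (15/27) ≈ 0.133333
catalan: (30/100) × (4/30) × (20/30) ≈ 0.0266667
Highest score → italian.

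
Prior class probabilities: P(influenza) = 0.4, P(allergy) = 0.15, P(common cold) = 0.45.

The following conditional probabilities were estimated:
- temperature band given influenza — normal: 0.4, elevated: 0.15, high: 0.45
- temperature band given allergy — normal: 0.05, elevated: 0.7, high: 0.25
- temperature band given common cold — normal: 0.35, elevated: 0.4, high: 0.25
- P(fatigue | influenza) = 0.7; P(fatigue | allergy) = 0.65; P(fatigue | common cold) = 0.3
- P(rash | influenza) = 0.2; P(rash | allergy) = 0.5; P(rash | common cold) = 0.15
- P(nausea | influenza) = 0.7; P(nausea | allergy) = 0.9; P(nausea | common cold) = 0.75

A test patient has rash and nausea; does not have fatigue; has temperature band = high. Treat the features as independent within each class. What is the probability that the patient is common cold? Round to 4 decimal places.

influenza: 0.4 × 0.45 × (1−0.7) × 0.2 × 0.7 = 0.00756
allergy: 0.15 × 0.25 × (1−0.65) × 0.5 × 0.9 = 0.00590625
common cold: 0.45 × 0.25 × (1−0.3) × 0.15 × 0.75 = 0.008859375
P(common cold | x) = 0.008859375 / 0.022325625 ≈ 0.3968

0.3968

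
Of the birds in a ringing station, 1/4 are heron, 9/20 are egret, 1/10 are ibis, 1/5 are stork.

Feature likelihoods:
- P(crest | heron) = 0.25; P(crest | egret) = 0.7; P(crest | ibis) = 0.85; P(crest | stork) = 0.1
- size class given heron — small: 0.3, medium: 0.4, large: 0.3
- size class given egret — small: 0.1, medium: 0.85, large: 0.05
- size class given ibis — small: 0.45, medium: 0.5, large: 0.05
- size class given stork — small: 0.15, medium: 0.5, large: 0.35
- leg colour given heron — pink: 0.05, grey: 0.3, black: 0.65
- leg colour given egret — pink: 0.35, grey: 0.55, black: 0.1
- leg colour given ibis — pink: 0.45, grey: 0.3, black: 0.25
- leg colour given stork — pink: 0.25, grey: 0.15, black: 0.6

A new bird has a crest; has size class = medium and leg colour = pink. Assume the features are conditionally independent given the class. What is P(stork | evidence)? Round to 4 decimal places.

heron: 0.25 × 0.25 × 0.4 × 0.05 = 0.00125
egret: 0.45 × 0.7 × 0.85 × 0.35 = 0.0937125
ibis: 0.1 × 0.85 × 0.5 × 0.45 = 0.019125
stork: 0.2 × 0.1 × 0.5 × 0.25 = 0.0025
P(stork | x) = 0.0025 / 0.1165875 ≈ 0.0214

0.0214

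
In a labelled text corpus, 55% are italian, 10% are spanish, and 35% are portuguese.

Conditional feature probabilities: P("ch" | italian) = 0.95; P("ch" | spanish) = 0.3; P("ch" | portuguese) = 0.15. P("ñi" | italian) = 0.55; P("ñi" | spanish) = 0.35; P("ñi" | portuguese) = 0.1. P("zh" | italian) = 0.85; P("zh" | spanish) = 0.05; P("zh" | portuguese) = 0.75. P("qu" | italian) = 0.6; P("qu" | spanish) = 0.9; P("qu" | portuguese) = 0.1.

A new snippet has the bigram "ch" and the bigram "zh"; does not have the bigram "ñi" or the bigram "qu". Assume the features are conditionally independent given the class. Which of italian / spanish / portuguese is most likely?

italian

italian: 0.55 × 0.95 × (1−0.55) × 0.85 × (1−0.6) = 0.0799425
spanish: 0.1 × 0.3 × (1−0.35) × 0.05 × (1−0.9) = 0.0000975
portuguese: 0.35 × 0.15 × (1−0.1) × 0.75 × (1−0.1) = 0.03189375
Highest score → italian.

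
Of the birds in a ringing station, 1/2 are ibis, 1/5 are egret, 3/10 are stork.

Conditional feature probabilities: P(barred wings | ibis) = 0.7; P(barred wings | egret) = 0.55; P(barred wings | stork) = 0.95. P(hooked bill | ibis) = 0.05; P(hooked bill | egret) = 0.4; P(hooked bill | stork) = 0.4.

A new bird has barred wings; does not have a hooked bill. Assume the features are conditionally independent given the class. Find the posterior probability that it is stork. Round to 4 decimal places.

0.3003

ibis: 0.5 × 0.7 × (1−0.05) = 0.3325
egret: 0.2 × 0.55 × (1−0.4) = 0.066
stork: 0.3 × 0.95 × (1−0.4) = 0.171
P(stork | x) = 0.171 / 0.5695 ≈ 0.3003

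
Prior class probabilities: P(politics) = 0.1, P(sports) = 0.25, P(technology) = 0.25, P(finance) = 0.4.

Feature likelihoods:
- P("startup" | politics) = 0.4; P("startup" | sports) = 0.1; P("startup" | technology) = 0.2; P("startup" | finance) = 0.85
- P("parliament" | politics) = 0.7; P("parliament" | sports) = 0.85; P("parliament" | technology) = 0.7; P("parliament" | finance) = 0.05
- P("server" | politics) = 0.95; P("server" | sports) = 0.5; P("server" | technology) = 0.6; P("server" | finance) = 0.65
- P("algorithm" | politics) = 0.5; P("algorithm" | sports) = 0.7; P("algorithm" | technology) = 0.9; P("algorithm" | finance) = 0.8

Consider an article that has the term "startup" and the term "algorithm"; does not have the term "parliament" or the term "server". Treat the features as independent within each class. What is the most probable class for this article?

politics: 0.1 × 0.4 × (1−0.7) × (1−0.95) × 0.5 = 0.0003
sports: 0.25 × 0.1 × (1−0.85) × (1−0.5) × 0.7 = 0.0013125
technology: 0.25 × 0.2 × (1−0.7) × (1−0.6) × 0.9 = 0.0054
finance: 0.4 × 0.85 × (1−0.05) × (1−0.65) × 0.8 = 0.09044
Highest score → finance.

finance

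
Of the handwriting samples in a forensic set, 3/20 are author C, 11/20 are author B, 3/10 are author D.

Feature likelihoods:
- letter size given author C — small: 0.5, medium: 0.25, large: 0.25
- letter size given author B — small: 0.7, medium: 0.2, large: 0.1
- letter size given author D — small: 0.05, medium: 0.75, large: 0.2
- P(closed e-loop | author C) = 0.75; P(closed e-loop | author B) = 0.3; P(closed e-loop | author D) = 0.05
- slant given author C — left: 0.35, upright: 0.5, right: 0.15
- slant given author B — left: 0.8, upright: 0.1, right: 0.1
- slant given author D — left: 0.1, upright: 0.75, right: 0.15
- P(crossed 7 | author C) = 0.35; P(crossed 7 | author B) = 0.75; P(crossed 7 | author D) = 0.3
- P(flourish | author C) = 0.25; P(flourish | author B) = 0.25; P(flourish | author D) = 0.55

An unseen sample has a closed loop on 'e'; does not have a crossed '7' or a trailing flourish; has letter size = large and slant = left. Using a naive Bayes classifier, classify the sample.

author C: 0.15 × 0.25 × 0.75 × 0.35 × (1−0.35) × (1−0.25) = 0.004798828125
author B: 0.55 × 0.1 × 0.3 × 0.8 × (1−0.75) × (1−0.25) = 0.002475
author D: 0.3 × 0.2 × 0.05 × 0.1 × (1−0.3) × (1−0.55) = 0.0000945
Highest score → author C.

author C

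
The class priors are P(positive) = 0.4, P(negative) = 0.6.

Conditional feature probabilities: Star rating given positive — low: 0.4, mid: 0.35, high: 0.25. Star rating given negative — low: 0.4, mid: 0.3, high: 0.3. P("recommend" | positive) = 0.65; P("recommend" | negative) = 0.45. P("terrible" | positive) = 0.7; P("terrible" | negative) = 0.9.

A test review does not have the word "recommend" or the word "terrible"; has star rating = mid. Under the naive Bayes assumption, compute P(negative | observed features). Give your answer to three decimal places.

positive: 0.4 × 0.35 × (1−0.65) × (1−0.7) = 0.0147
negative: 0.6 × 0.3 × (1−0.45) × (1−0.9) = 0.0099
P(negative | x) = 0.0099 / 0.0246 ≈ 0.402

0.402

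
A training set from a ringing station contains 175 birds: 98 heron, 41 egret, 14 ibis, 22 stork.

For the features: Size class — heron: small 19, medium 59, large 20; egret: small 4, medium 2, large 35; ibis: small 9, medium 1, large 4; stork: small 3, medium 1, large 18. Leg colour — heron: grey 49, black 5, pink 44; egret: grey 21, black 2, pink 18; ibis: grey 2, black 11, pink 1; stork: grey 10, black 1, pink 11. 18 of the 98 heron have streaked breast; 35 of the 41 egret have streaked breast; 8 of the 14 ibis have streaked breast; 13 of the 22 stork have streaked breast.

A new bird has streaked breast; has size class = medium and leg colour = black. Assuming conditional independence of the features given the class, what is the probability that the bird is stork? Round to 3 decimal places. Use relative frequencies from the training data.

heron: (98/175) × (59/98) × (5/98) × (18/98) ≈ 0.0031594
egret: (41/175) × (2/41) × (2/41) × (35/41) ≈ 0.000475907
ibis: (14/175) × (1/14) × (11/14) × (8/14) ≈ 0.0025656
stork: (22/175) × (1/22) × (1/22) × (13/22) ≈ 0.000153483
P(stork | x) = 0.000153483 / 0.00635439 ≈ 0.024

0.024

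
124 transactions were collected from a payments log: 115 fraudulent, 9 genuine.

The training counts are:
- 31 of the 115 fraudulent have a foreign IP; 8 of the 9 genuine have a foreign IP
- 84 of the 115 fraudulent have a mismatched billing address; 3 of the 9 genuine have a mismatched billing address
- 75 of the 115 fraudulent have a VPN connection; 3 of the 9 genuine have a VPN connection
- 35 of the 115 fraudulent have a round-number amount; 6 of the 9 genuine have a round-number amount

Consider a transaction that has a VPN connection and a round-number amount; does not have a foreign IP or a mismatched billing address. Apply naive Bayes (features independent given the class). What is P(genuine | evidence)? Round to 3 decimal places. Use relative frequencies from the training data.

fraudulent: (115/124) × (84/115) × (31/115) × (75/115) × (35/115) ≈ 0.0362456
genuine: (9/124) × (1/9) × (6/9) × (3/9) × (6/9) ≈ 0.00119474
P(genuine | x) = 0.00119474 / 0.03744034 ≈ 0.032

0.032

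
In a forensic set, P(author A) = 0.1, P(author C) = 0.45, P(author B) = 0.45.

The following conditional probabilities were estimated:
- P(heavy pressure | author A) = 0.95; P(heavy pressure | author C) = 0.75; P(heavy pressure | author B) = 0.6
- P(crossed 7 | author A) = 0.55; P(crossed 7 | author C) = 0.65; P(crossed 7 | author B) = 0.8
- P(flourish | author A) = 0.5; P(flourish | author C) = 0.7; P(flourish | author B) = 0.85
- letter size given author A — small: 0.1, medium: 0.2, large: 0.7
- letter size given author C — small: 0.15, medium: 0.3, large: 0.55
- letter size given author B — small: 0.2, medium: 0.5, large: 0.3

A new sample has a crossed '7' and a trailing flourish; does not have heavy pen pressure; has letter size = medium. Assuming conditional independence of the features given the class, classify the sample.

author A: 0.1 × (1−0.95) × 0.55 × 0.5 × 0.2 = 0.000275
author C: 0.45 × (1−0.75) × 0.65 × 0.7 × 0.3 = 0.01535625
author B: 0.45 × (1−0.6) × 0.8 × 0.85 × 0.5 = 0.0612
Highest score → author B.

author B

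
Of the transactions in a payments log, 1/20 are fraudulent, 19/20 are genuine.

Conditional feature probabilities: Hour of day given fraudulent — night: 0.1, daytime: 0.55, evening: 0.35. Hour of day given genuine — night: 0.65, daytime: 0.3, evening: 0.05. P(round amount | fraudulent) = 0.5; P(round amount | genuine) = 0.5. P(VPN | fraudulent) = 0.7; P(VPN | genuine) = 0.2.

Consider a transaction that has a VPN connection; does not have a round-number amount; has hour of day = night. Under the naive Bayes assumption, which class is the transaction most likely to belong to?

fraudulent: 0.05 × 0.1 × (1−0.5) × 0.7 = 0.00175
genuine: 0.95 × 0.65 × (1−0.5) × 0.2 = 0.06175
Highest score → genuine.

genuine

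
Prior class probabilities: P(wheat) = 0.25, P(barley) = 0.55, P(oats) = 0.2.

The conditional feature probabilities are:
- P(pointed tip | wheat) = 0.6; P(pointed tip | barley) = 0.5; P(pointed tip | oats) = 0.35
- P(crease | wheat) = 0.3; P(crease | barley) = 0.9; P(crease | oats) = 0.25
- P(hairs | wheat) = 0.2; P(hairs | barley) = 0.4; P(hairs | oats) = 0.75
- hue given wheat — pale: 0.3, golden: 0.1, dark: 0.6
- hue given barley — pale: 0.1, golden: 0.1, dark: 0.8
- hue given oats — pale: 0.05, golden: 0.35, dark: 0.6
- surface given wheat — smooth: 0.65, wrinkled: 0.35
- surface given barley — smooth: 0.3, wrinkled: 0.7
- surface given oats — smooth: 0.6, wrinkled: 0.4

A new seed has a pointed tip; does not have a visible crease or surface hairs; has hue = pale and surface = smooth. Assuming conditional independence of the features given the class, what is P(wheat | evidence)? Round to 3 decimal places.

0.949

wheat: 0.25 × 0.6 × (1−0.3) × (1−0.2) × 0.3 × 0.65 = 0.01638
barley: 0.55 × 0.5 × (1−0.9) × (1−0.4) × 0.1 × 0.3 = 0.000495
oats: 0.2 × 0.35 × (1−0.25) × (1−0.75) × 0.05 × 0.6 = 0.00039375
P(wheat | x) = 0.01638 / 0.01726875 ≈ 0.949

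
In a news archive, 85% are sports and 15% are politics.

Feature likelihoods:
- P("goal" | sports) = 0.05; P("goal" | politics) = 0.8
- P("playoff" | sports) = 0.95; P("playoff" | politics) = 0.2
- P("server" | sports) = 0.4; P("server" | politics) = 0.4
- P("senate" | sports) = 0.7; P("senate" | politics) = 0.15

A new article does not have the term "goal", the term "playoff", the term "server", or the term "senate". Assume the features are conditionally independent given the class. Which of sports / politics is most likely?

politics

sports: 0.85 × (1−0.05) × (1−0.95) × (1−0.4) × (1−0.7) = 0.0072675
politics: 0.15 × (1−0.8) × (1−0.2) × (1−0.4) × (1−0.15) = 0.01224
Highest score → politics.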